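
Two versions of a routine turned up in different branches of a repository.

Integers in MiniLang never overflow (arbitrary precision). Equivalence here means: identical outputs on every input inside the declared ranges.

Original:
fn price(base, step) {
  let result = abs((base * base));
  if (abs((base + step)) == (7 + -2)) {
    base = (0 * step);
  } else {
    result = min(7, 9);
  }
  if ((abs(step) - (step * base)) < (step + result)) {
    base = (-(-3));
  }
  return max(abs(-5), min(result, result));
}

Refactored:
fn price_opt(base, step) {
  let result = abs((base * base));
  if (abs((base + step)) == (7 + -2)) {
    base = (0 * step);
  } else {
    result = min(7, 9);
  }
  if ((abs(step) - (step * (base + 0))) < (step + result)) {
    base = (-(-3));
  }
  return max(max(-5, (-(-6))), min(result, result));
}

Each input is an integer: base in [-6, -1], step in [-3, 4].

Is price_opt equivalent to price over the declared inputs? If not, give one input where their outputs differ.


Run the pair on base=-2, step=-3.
price: result=4, then (abs((base + step)) == (7 + -2)) is true, then base=0, then ((abs(step) - (step * base)) < (step + result)) is false, then returns 5
price_opt: result=4, then (abs((base + step)) == (7 + -2)) is true, then base=0, then ((abs(step) - (step * (base + 0))) < (step + result)) is false, then returns 6
5 vs 6 — the two versions disagree here.
verdict: not equivalent; witness: base=-2, step=-3


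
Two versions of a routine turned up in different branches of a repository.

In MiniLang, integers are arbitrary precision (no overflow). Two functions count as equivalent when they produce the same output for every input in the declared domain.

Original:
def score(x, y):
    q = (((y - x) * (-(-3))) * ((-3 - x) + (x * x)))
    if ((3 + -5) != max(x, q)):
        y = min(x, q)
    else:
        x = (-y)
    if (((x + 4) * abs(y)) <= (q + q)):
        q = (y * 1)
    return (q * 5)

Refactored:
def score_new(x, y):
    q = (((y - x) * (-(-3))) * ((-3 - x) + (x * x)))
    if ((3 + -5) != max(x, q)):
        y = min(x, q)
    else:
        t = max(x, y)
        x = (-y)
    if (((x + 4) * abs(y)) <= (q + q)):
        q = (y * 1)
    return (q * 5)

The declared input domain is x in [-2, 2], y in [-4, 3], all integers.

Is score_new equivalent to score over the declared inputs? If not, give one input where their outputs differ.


Whatever the rewrite altered, no input in the stated domain can expose a difference; all 40 inputs agree.
verdict: equivalent


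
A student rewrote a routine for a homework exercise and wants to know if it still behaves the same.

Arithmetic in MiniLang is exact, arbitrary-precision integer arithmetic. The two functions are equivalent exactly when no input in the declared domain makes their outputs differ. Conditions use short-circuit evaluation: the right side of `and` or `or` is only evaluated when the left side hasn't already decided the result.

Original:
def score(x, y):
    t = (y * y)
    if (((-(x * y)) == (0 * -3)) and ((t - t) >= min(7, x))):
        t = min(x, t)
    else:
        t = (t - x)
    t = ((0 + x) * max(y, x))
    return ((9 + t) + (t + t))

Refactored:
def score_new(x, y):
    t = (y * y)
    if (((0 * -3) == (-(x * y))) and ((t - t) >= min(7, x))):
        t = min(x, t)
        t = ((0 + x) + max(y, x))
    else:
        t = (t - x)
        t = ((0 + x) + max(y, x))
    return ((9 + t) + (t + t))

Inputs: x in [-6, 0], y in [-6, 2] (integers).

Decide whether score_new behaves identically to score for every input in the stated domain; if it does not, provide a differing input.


x=-6, y=-6 yields 117 from score but -27 from score_new.
verdict: not equivalent; witness: x=-6, y=-6


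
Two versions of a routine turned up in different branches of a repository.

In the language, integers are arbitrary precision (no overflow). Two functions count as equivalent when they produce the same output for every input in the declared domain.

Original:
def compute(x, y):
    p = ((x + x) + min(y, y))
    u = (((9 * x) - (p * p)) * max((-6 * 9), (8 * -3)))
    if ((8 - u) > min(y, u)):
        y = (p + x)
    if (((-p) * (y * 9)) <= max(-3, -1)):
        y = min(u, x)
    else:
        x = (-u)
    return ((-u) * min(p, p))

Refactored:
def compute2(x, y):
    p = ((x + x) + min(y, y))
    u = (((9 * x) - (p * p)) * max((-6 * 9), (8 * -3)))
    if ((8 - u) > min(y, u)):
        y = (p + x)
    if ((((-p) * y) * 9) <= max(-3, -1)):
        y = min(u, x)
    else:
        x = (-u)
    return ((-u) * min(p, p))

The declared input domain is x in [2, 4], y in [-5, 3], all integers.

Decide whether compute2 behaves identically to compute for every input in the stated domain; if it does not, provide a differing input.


Changes here: same computation, different form; the full 27-point sweep finds no disagreement.
verdict: equivalent


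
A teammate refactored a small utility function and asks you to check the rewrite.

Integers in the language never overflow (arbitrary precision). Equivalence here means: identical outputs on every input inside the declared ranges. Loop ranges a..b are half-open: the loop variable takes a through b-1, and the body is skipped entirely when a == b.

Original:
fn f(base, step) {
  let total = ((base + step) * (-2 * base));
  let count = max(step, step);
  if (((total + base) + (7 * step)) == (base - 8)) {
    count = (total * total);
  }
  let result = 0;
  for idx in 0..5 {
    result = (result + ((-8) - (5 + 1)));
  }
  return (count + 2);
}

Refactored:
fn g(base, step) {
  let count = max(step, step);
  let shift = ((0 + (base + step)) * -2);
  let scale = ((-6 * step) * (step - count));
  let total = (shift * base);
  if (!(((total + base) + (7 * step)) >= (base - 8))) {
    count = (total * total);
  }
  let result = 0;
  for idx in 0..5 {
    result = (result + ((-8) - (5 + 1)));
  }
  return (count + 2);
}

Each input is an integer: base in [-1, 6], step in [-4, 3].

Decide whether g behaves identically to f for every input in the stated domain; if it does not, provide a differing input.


Input base=-1, step=-4: -2 from f versus 102 from g.
verdict: not equivalent; witness: base=-1, step=-4


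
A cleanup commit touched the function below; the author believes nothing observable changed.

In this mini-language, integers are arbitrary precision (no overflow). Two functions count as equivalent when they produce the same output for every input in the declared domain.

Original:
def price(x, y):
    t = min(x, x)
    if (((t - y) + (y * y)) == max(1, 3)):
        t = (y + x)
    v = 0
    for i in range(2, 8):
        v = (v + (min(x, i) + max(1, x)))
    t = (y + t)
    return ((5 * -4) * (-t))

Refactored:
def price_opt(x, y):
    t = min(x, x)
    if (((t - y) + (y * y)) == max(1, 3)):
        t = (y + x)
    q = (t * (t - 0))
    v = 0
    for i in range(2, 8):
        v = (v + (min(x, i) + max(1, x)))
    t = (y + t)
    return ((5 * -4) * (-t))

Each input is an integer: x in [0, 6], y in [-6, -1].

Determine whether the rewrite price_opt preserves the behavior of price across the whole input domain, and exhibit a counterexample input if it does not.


Equivalent — the differences include constant usage differs; and statement counts differ; and local variable names differ; and arithmetic usage differs, yet no declared input distinguishes the two.
One worked example (x=3, y=-1) — price: t := 3 | (((t - y) + (y * y)) == max(1, 3)): false | v := 0 | iter i=2: | v := 5 | iter i=3: | v := 11 | iter i=4: | v := 17 | iter i=5: | v := 23 | iter i=6: | v := 29 | iter i=7: | v := 35 | t := 2 | result 40; price_opt: t := 3 | (((t - y) + (y * y)) == max(1, 3)): false | q := 9 | v := 0 | iter i=2: | v := 5 | iter i=3: | v := 11 | iter i=4: | v := 17 | iter i=5: | v := 23 | iter i=6: | v := 29 | iter i=7: | v := 35 | t := 2 | result 40; agreement on 40.
An exhaustive pass over the 42 declared inputs shows identical outputs.
verdict: equivalent


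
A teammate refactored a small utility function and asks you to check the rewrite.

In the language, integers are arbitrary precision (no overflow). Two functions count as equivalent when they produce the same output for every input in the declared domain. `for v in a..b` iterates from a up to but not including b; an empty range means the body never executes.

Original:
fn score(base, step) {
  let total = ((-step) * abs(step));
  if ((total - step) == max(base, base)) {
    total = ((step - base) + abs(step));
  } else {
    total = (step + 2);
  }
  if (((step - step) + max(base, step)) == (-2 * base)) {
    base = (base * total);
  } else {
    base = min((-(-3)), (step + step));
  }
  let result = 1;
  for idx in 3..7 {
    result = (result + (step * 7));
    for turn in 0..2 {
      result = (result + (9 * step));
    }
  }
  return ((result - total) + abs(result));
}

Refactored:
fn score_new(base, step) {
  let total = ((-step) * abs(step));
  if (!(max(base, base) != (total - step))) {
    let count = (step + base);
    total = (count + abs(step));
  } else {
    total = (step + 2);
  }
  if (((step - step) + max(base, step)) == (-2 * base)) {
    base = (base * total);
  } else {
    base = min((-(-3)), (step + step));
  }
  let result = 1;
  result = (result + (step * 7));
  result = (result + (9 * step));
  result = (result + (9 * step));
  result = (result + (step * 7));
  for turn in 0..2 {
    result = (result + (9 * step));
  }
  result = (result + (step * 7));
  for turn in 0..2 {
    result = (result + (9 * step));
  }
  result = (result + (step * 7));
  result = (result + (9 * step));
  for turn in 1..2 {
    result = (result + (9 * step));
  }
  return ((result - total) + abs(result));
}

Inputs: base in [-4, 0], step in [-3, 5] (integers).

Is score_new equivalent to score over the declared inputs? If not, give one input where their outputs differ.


These are not equivalent — on base=-2, step=1 the outputs split (198 vs 202).
score: total := -1 | ((total - step) == max(base, base)): true | total := 4 | (((step - step) + max(base, step)) == (-2 * base)): false | base := 2 | result := 1 | iter idx=3: | result := 8 | iter turn=0: | result := 17 | iter turn=1: | result := 26 | iter idx=4: | result := 33 | iter turn=0: | result := 42 | iter turn=1: | result := 51 | iter idx=5: | result := 58 | iter turn=0: | result := 67 | iter turn=1: | result := 76 | iter idx=6: | result := 83 | iter turn=0: | result := 92 | iter turn=1: | result := 101 | result 198
score_new: total := -1 | (!(max(base, base) != (total - step))): true | count := -1 | total := 0 | (((step - step) + max(base, step)) == (-2 * base)): false | base := 2 | result := 1 | result := 8 | result := 17 | result := 26 | result := 33 | iter turn=0: | result := 42 | iter turn=1: | result := 51 | result := 58 | iter turn=0: | result := 67 | iter turn=1: | result := 76 | result := 83 | result := 92 | iter turn=1: | result := 101 | result 202
verdict: not equivalent; witness: base=-2, step=1


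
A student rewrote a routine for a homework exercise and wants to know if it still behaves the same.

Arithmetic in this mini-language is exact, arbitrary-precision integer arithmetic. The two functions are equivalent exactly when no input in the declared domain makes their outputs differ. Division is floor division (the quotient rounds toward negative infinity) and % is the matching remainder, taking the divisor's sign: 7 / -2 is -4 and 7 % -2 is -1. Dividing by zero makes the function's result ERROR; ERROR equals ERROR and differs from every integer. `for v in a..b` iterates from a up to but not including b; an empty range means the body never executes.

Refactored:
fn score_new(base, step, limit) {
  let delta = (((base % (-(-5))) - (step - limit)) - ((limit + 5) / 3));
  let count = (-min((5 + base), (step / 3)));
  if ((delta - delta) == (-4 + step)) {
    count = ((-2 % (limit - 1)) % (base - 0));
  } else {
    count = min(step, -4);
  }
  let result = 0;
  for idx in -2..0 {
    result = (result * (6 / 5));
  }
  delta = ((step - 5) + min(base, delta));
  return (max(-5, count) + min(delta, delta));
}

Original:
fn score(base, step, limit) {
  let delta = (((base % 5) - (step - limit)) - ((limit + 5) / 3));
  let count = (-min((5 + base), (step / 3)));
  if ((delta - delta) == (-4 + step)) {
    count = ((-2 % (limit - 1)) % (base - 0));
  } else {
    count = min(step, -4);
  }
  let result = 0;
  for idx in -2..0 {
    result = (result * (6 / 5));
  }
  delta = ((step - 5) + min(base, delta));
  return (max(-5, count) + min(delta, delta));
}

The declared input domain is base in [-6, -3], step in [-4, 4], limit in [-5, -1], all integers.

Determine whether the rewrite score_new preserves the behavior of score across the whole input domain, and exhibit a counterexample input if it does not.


This is a faithful refactor — same computation, different form, but the computed results match everywhere.
Tracing base=-3, step=1, limit=-5: score: delta=-4, then count=0, then ((delta - delta) == (-4 + step)) is false, then count=-4, then result=0, then (idx=-2), then result=0, then (idx=-1), then result=0, then delta=-8, then returns -12 | score_new: delta=-4, then count=0, then ((delta - delta) == (-4 + step)) is false, then count=-4, then result=0, then (idx=-2), then result=0, then (idx=-1), then result=0, then delta=-8, then returns -12 — matching result -12.
Sweeping the whole domain (180 inputs) finds no disagreement.
verdict: equivalent


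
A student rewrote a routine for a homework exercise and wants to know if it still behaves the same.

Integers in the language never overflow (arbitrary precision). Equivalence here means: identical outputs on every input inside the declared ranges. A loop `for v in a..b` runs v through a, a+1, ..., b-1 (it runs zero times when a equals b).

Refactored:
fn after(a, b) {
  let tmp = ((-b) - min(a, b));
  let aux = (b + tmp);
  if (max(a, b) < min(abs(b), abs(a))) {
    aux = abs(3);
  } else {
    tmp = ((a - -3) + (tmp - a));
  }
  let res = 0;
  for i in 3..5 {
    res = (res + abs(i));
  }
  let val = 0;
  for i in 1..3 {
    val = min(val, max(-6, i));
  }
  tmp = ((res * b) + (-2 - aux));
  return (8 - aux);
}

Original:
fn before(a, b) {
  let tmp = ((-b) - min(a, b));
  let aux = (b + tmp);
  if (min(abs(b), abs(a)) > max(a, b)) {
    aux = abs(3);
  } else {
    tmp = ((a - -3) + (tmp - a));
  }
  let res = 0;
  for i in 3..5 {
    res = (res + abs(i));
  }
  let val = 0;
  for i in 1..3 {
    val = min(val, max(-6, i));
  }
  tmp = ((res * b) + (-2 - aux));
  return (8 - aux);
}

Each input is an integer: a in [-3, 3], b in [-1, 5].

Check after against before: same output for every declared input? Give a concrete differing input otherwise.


Equivalent — the differences include comparison usage differs, yet no declared input distinguishes the two.
One worked example (a=-3, b=4) — before: tmp = -1; aux = 3; (min(abs(b), abs(a)) > max(a, b)) -> false; tmp = 2; res = 0; [i=3]; res = 3; [i=4]; res = 7; val = 0; [i=1]; val = 0; [i=2]; val = 0; tmp = 23; return 5; after: tmp = -1; aux = 3; (max(a, b) < min(abs(b), abs(a))) -> false; tmp = 2; res = 0; [i=3]; res = 3; [i=4]; res = 7; val = 0; [i=1]; val = 0; [i=2]; val = 0; tmp = 23; return 5; agreement on 5.
Sweeping the whole domain (49 inputs) finds no disagreement.
verdict: equivalent


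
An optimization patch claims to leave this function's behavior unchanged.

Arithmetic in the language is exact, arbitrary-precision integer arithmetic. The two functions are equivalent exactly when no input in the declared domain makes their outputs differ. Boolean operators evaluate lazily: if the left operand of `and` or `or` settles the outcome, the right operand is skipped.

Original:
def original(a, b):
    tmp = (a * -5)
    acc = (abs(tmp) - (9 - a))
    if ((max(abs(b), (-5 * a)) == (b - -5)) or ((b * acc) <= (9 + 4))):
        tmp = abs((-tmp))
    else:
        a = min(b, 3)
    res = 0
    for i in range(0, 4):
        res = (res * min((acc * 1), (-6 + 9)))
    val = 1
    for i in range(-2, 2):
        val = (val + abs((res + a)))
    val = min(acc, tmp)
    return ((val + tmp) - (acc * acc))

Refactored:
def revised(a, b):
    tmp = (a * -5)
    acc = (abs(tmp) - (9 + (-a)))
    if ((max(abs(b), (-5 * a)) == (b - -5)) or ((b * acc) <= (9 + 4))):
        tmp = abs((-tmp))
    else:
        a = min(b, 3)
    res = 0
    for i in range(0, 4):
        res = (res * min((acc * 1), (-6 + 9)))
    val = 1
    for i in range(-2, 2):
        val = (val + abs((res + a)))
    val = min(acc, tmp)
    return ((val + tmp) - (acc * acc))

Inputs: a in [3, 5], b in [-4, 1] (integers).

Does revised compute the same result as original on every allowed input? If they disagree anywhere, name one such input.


Reading the diff, among the changes: arithmetic usage differs.
Tracing a=4, b=-2: original: tmp := -20 | acc := 15 | ((max(abs(b), (-5 * a)) == (b - -5)) or ((b * acc) <= (9 + 4))): true | tmp := 20 | res := 0 | iter i=0: | res := 0 | iter i=1: | res := 0 | iter i=2: | res := 0 | iter i=3: | res := 0 | val := 1 | iter i=-2: | val := 5 | iter i=-1: | val := 9 | iter i=0: | val := 13 | iter i=1: | val := 17 | val := 15 | result -190 | revised: tmp := -20 | acc := 15 | ((max(abs(b), (-5 * a)) == (b - -5)) or ((b * acc) <= (9 + 4))): true | tmp := 20 | res := 0 | iter i=0: | res := 0 | iter i=1: | res := 0 | iter i=2: | res := 0 | iter i=3: | res := 0 | val := 1 | iter i=-2: | val := 5 | iter i=-1: | val := 9 | iter i=0: | val := 13 | iter i=1: | val := 17 | val := 15 | result -190 — matching result -190.
Every one of the 18 inputs gives matching results.
verdict: equivalent


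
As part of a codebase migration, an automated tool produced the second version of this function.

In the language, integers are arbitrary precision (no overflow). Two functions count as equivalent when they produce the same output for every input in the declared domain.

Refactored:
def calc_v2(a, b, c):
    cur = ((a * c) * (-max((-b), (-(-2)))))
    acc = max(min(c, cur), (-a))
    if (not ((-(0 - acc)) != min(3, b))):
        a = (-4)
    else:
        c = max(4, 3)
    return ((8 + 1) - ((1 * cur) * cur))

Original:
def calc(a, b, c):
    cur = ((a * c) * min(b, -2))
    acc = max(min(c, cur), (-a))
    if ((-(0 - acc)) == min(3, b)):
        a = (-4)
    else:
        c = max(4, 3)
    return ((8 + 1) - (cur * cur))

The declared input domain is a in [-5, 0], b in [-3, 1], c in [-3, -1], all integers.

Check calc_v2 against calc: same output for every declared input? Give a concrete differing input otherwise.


Side by side, the visible changes include: min/max/abs usage differs; and constant usage differs; and boolean connective usage differs; and comparison usage differs; and arithmetic usage differs.
One worked example (a=-5, b=1, c=-1) — calc: cur := -10 | acc := 5 | ((-(0 - acc)) == min(3, b)): false | c := 4 | result -91; calc_v2: cur := -10 | acc := 5 | (not ((-(0 - acc)) != min(3, b))): false | c := 4 | result -91; agreement on -91.
Sweeping the whole domain (90 inputs) finds no disagreement.
verdict: equivalent


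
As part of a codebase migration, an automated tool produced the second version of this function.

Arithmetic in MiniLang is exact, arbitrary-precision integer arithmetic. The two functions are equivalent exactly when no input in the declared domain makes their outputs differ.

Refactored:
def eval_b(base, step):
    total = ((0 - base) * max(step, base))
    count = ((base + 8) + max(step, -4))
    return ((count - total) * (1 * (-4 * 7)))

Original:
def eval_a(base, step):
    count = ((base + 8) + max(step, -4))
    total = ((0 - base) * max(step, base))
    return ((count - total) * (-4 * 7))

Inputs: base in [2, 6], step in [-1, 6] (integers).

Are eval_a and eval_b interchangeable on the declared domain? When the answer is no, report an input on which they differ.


Behavior is preserved: although constant usage differs; arithmetic usage differs, the outputs never diverge.
As a probe, take base=2, step=4: eval_a runs count := 14 | total := -8 | result -616; eval_b runs total := -8 | count := 14 | result -616; both end at -616.
Every one of the 40 inputs gives matching results.
verdict: equivalent


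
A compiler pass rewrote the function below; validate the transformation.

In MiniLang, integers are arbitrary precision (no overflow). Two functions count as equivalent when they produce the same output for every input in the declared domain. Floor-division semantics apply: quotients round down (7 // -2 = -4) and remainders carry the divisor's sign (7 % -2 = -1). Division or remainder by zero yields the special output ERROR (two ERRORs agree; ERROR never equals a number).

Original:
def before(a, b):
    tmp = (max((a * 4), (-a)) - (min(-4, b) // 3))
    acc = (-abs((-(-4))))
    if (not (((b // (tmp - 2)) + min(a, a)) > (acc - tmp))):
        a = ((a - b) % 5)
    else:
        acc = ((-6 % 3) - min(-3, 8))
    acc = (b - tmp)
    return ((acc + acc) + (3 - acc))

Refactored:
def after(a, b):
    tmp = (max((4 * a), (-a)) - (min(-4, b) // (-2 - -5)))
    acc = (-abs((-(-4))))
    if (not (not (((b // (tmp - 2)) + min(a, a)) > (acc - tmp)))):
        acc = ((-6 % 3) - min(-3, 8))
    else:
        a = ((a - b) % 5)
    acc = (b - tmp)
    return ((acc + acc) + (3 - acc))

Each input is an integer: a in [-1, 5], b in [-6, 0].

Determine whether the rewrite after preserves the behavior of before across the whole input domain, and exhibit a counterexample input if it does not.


This is a faithful refactor — boolean connective usage differs, plus constant usage differs, plus arithmetic usage differs, but the computed results match everywhere.
Spot check at a=2, b=0 — before: tmp becomes 10; next acc becomes -4; next (not (((b // (tmp - 2)) + min(a, a)) > (acc - tmp))) evaluates to false; next acc becomes 3; next acc becomes -10; next final value -7. after: tmp becomes 10; next acc becomes -4; next (not (not (((b // (tmp - 2)) + min(a, a)) > (acc - tmp)))) evaluates to true; next acc becomes 3; next acc becomes -10; next final value -7. Both give -7.
An exhaustive pass over the 49 declared inputs shows identical outputs.
verdict: equivalent


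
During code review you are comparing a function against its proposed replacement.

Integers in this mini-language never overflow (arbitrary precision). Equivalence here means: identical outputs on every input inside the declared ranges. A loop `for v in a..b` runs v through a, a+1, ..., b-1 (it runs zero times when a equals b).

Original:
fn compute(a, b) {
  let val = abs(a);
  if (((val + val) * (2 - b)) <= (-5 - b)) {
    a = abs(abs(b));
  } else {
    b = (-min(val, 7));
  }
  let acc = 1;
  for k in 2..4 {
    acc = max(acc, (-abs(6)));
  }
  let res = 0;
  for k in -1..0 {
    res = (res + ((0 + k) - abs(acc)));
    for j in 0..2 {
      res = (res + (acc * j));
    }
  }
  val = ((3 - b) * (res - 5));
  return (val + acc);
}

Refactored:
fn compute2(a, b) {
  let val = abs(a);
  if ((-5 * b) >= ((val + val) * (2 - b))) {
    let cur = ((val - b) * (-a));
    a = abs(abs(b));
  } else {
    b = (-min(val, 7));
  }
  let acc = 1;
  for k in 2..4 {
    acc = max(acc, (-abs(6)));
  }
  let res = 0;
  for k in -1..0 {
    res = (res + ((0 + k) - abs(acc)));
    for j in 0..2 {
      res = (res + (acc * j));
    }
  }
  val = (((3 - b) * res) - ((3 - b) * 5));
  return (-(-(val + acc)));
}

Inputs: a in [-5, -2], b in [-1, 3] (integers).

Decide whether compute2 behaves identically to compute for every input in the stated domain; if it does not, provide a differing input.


Take a=-5, b=3.
compute: val=5, then (((val + val) * (2 - b)) <= (-5 - b)) is true, then a=3, then acc=1, then (k=2), then acc=1, then (k=3), then acc=1, then res=0, then (k=-1), then res=-2, then (j=0), then res=-2, then (j=1), then res=-1, then val=0, then returns 1
compute2: val=5, then ((-5 * b) >= ((val + val) * (2 - b))) is false, then b=-5, then acc=1, then (k=2), then acc=1, then (k=3), then acc=1, then res=0, then (k=-1), then res=-2, then (j=0), then res=-2, then (j=1), then res=-1, then val=-48, then returns -47
1 != -47, so the rewrite changes behavior.
verdict: not equivalent; witness: a=-5, b=3


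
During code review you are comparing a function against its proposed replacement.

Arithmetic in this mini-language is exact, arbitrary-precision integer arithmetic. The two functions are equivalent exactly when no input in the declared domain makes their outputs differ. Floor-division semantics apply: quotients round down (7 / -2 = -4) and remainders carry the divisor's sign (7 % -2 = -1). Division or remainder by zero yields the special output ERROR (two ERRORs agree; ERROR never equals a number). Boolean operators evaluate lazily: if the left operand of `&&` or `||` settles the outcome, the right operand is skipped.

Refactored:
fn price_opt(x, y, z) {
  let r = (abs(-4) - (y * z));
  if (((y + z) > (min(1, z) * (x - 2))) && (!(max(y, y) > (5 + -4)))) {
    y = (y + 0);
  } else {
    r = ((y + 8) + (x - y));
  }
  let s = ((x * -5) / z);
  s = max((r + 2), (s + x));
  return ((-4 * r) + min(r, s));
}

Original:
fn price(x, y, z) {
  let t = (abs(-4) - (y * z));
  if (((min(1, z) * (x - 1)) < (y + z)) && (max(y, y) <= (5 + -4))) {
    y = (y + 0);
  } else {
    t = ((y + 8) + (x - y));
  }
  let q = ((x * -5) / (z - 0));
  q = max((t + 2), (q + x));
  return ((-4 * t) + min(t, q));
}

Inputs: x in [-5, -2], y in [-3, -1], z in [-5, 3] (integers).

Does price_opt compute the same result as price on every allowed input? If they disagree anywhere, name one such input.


Equivalent. The suspicious edit (`1` became `2`) never changes the result for any input inside the declared domain.
Sweeping the whole domain (108 inputs) finds no disagreement.
Tracing x=-3, y=-2, z=-2: price: t = 0; (((min(1, z) * (x - 1)) < (y + z)) && (max(y, y) <= (5 + -4))) -> false; t = 5; q = -8; q = 7; return -15 | price_opt: r = 0; (((y + z) > (min(1, z) * (x - 2))) && (!(max(y, y) > (5 + -4)))) -> false; r = 5; s = -8; s = 7; return -15 — matching result -15.
verdict: equivalent


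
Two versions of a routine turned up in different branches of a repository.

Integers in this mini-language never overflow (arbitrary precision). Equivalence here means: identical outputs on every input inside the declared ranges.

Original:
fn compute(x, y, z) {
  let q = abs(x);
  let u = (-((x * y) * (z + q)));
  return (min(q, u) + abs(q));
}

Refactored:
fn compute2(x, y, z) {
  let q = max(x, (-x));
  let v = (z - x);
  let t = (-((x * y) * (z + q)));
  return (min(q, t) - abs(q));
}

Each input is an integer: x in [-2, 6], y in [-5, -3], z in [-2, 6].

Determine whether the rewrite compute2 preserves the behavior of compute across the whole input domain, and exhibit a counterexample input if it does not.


Take x=-2, y=-5, z=-2.
compute: q=2, then u=0, then returns 2
compute2: q=2, then v=0, then t=0, then returns -2
2 != -2, so the rewrite changes behavior.
verdict: not equivalent; witness: x=-2, y=-5, z=-2


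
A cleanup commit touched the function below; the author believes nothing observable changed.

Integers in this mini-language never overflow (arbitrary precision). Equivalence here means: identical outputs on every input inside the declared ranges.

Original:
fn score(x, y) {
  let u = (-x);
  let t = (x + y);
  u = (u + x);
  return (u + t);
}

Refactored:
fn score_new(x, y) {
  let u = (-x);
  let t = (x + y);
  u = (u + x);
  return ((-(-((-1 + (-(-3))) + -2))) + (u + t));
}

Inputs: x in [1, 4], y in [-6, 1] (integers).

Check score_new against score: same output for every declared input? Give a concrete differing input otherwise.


The two are interchangeable: arithmetic usage differs, constant usage differs, and every declared input agrees.
Tracing x=1, y=-3: score: u := -1 | t := -2 | u := 0 | result -2 | score_new: u := -1 | t := -2 | u := 0 | result -2 — matching result -2.
Checked all 32 inputs in the declared domain: the outputs agree on every one.
verdict: equivalent


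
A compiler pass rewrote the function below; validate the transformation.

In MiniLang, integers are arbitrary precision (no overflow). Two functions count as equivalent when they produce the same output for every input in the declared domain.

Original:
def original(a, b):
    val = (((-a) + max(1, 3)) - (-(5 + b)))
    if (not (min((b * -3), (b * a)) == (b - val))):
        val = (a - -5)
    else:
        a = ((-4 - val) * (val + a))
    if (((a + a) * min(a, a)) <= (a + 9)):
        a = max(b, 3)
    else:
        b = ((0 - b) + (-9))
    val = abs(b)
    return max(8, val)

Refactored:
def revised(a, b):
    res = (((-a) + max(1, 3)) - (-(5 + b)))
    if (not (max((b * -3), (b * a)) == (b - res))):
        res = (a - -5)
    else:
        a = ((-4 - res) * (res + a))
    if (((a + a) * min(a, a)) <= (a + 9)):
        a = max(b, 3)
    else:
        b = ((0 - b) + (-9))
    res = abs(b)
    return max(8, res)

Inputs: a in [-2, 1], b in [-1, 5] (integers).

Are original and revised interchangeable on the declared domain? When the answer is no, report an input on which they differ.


Run the pair on a=-1, b=3.
original: val=12, then (not (min((b * -3), (b * a)) == (b - val))) is false, then a=-176, then (((a + a) * min(a, a)) <= (a + 9)) is false, then b=-12, then val=12, then returns 12
revised: res=12, then (not (max((b * -3), (b * a)) == (b - res))) is true, then res=4, then (((a + a) * min(a, a)) <= (a + 9)) is true, then a=3, then res=3, then returns 8
12 vs 8 — the two versions disagree here.
verdict: not equivalent; witness: a=-1, b=3


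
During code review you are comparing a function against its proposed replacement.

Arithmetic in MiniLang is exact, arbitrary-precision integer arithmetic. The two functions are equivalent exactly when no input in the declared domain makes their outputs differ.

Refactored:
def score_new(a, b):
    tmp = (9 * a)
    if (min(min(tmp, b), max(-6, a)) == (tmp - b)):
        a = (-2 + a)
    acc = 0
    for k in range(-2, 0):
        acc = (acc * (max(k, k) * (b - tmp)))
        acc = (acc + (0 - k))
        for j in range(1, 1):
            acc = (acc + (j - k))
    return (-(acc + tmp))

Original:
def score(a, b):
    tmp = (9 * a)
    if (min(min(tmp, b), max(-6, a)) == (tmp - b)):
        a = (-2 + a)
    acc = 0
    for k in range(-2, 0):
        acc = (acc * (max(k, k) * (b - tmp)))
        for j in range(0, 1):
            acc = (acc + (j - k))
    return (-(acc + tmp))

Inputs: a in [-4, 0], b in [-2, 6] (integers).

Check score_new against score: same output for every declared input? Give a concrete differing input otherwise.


The two versions differ — the changes include statement counts differ, plus constant usage differs, plus loop structure differs, plus arithmetic usage differs.
One worked example (a=-3, b=-1) — score: tmp := -27 | (min(min(tmp, b), max(-6, a)) == (tmp - b)): false | acc := 0 | iter k=-2: | acc := 0 | iter j=0: | acc := 2 | iter k=-1: | acc := -52 | iter j=0: | acc := -51 | result 78; score_new: tmp := -27 | (min(min(tmp, b), max(-6, a)) == (tmp - b)): false | acc := 0 | iter k=-2: | acc := 0 | acc := 2 | loop over j: empty range | iter k=-1: | acc := -52 | acc := -51 | loop over j: empty range | result 78; agreement on 78.
Every one of the 45 inputs gives matching results.
verdict: equivalent


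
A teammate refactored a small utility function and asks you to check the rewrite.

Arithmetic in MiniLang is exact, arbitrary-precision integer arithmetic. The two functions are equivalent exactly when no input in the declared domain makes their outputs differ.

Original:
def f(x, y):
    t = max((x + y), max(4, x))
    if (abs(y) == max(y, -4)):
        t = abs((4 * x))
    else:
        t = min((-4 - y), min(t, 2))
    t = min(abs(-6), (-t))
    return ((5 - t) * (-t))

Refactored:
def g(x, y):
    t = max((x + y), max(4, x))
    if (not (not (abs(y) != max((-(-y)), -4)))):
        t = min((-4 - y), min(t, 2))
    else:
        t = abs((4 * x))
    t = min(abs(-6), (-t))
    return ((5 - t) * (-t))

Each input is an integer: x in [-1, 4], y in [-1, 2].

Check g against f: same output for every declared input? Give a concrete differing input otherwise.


Behavior is preserved: although boolean connective usage differs; comparison usage differs, the outputs never diverge.
Spot check at x=2, y=0 — f: t=4, then (abs(y) == max(y, -4)) is true, then t=8, then t=-8, then returns 104. g: t=4, then (not (not (abs(y) != max((-(-y)), -4)))) is false, then t=8, then t=-8, then returns 104. Both give 104.
Sweeping the whole domain (24 inputs) finds no disagreement.
verdict: equivalent


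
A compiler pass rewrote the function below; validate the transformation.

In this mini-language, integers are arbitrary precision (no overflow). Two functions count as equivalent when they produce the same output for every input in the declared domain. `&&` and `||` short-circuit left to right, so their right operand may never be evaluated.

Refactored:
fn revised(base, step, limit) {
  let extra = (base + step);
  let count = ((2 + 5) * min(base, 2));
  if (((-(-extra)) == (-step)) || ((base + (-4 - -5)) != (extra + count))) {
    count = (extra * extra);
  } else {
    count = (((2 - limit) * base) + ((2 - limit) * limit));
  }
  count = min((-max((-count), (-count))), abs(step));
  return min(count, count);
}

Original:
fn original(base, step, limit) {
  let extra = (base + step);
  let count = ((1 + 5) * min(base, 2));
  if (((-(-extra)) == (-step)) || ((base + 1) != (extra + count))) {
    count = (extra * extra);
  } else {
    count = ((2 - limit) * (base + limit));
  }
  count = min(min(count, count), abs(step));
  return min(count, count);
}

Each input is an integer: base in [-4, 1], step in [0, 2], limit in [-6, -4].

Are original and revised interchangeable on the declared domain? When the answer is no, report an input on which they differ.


Although `1` became `2`, no input in the stated domain can expose it; all 54 inputs agree.
verdict: equivalent


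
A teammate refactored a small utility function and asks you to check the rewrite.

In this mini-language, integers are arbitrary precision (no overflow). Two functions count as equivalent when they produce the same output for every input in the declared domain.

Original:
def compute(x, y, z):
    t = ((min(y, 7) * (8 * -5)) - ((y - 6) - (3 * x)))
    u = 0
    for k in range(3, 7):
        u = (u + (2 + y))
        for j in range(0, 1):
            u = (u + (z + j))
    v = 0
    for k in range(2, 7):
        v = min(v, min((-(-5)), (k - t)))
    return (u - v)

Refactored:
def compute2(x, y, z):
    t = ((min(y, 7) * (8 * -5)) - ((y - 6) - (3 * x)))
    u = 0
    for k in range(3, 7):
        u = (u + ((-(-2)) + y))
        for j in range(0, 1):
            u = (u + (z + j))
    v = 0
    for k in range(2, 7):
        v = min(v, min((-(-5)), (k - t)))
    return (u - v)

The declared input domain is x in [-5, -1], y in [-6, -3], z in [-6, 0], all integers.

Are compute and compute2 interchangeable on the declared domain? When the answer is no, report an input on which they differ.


Equivalent — the differences include same computation, different form, yet no declared input distinguishes the two.
One worked example (x=-3, y=-3, z=-2) — compute: t = 120; u = 0; [k=3]; u = -1; [j=0]; u = -3; [k=4]; u = -4; [j=0]; u = -6; [k=5]; u = -7; [j=0]; u = -9; [k=6]; u = -10; [j=0]; u = -12; v = 0; [k=2]; v = -118; [k=3]; v = -118; [k=4]; v = -118; [k=5]; v = -118; [k=6]; v = -118; return 106; compute2: t = 120; u = 0; [k=3]; u = -1; [j=0]; u = -3; [k=4]; u = -4; [j=0]; u = -6; [k=5]; u = -7; [j=0]; u = -9; [k=6]; u = -10; [j=0]; u = -12; v = 0; [k=2]; v = -118; [k=3]; v = -118; [k=4]; v = -118; [k=5]; v = -118; [k=6]; v = -118; return 106; agreement on 106.
Sweeping the whole domain (140 inputs) finds no disagreement.
verdict: equivalent


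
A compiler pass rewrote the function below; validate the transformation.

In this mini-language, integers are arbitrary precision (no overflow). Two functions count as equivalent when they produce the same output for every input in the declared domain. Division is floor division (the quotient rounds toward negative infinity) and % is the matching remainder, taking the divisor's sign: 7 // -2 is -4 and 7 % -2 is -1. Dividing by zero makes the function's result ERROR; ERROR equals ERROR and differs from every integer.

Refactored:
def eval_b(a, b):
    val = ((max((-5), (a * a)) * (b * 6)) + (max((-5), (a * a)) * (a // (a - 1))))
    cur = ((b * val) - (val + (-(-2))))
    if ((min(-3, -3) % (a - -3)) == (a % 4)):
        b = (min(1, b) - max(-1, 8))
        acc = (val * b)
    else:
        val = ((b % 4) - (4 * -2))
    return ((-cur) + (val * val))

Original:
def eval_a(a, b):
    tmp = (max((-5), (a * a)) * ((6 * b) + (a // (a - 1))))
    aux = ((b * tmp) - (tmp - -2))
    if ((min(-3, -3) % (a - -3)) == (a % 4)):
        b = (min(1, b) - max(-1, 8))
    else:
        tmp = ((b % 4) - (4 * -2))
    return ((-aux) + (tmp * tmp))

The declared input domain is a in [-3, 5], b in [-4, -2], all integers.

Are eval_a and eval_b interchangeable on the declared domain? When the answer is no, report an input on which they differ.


Equivalent — the differences include statement counts differ, and arithmetic usage differs, and min/max/abs usage differs, and local variable names differ, and constant usage differs, yet no declared input distinguishes the two.
Spot check at a=1, b=-4 — eval_a: divide-by-zero, output ERROR. eval_b: divide-by-zero, output ERROR. Both give ERROR.
Across all 27 domain points the two functions coincide.
verdict: equivalent


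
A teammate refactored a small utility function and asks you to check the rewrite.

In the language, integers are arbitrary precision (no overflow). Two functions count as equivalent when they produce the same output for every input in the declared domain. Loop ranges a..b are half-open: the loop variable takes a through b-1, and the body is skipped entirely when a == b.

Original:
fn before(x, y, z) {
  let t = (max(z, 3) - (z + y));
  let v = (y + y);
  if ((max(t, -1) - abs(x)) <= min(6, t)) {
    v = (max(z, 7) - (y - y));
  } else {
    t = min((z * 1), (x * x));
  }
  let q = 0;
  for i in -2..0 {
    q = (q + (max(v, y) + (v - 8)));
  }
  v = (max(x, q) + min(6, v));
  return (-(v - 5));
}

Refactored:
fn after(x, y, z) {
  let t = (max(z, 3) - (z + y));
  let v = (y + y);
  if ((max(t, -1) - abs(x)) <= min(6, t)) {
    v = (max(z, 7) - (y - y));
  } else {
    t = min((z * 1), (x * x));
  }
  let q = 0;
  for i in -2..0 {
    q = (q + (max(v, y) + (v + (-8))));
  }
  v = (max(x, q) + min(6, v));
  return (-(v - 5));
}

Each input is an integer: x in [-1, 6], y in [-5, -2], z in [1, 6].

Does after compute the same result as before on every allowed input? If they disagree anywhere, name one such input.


This is a faithful refactor — arithmetic usage differs, but the computed results match everywhere.
One worked example (x=4, y=-3, z=2) — before: t=4, then v=-6, then ((max(t, -1) - abs(x)) <= min(6, t)) is true, then v=7, then q=0, then (i=-2), then q=6, then (i=-1), then q=12, then v=18, then returns -13; after: t=4, then v=-6, then ((max(t, -1) - abs(x)) <= min(6, t)) is true, then v=7, then q=0, then (i=-2), then q=6, then (i=-1), then q=12, then v=18, then returns -13; agreement on -13.
An exhaustive pass over the 192 declared inputs shows identical outputs.
verdict: equivalent


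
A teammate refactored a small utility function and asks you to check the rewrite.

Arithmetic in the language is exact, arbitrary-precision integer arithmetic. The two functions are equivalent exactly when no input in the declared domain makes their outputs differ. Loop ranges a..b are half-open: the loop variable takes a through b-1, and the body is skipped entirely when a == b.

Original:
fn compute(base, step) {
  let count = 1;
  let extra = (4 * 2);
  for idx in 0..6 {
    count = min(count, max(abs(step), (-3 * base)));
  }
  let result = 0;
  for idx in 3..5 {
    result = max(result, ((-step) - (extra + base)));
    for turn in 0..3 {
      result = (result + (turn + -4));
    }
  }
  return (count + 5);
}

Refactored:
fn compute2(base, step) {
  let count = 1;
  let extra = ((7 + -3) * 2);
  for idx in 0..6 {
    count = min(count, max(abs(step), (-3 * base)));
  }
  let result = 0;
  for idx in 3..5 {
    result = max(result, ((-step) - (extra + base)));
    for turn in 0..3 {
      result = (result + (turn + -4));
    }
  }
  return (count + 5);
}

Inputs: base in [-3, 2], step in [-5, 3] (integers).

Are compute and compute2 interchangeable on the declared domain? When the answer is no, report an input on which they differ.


Differences: arithmetic usage differs, constant usage differs — yet all 54 inputs agree.
verdict: equivalent
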